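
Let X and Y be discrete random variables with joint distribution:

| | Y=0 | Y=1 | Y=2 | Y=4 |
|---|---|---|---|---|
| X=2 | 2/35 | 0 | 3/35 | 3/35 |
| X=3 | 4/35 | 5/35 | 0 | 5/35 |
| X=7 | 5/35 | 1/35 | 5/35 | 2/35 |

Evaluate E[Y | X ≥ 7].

P(X ≥ 7) = 13/35.
Summing Y·P(X=x,Y=y) over the conditioning event gives 19/35.
E[Y | X ≥ 7] = (19/35) / (13/35) = 19/13.

19/13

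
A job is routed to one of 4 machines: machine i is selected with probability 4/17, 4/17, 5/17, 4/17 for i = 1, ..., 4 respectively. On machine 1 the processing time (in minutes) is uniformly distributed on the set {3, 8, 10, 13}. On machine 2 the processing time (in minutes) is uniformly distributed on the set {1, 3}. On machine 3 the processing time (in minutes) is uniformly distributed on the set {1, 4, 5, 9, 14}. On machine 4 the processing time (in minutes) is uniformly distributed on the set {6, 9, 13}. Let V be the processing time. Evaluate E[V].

E[V | machine 1] = (3+8+10+13)/4 = 17/2.
E[V | machine 2] = (1+3)/2 = 2.
E[V | machine 3] = (1+4+5+9+14)/5 = 33/5.
E[V | machine 4] = (6+9+13)/3 = 28/3.
By the law of total expectation,
E[V] = (4/17)·(17/2) + (4/17)·(2) + (5/17)·(33/5) + (4/17)·(28/3) = 337/51.

337/51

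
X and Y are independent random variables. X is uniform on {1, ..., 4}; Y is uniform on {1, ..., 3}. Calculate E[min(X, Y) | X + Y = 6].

5/2

Outcomes with X + Y = 6: (3,3), (4,2), each with probability 1/12.
E[min(X, Y) | X + Y = 6] = (3 + 2) / 2 = 5/2.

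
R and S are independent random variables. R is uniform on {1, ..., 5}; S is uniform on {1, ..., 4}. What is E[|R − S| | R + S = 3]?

Outcomes with R + S = 3: (1,2), (2,1), each with probability 1/20.
E[|R − S| | R + S = 3] = (1 + 1) / 2 = 1.

1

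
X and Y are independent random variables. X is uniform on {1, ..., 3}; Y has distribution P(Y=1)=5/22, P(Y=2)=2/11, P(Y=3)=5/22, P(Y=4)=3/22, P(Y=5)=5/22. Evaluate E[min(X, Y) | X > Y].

9/7

P(X > Y) = 7/33.
Summing min(X,Y)·P(x,y) over outcomes with X > Y gives 3/11.
E[min(X, Y) | X > Y] = (3/11) / (7/33) = 9/7.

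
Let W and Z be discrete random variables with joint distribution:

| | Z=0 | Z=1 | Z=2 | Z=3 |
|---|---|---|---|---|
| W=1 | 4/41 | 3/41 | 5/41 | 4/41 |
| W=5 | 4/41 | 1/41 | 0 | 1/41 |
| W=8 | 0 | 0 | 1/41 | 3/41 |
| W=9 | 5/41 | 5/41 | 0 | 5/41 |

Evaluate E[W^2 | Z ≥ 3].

626/13

P(Z ≥ 3) = 13/41.
Σ W^2·P over the event = 1·(4/41) + 25·(1/41) + 64·(3/41) + 81·(5/41) = 626/41.
E[W^2 | Z ≥ 3] = (626/41) / (13/41) = 626/13.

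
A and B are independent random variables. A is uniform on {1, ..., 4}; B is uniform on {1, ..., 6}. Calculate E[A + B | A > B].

Outcomes with A > B: (2,1), (3,1), (3,2), (4,1), (4,2), (4,3), each with probability 1/24.
E[A + B | A > B] = (3 + 4 + 5 + 5 + 6 + 7) / 6 = 5.

5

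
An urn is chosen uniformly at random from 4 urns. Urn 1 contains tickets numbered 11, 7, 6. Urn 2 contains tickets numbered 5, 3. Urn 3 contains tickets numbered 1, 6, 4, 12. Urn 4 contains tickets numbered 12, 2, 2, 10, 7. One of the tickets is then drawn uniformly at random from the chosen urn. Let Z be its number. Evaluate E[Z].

E[Z | urn 1] = (11+7+6)/3 = 8.
E[Z | urn 2] = (5+3)/2 = 4.
E[Z | urn 3] = (1+6+4+12)/4 = 23/4.
E[Z | urn 4] = (12+2+2+10+7)/5 = 33/5.
E[Z] = (1/4)·(8) + (1/4)·(4) + (1/4)·(23/4) + (1/4)·(33/5) = 487/80.

487/80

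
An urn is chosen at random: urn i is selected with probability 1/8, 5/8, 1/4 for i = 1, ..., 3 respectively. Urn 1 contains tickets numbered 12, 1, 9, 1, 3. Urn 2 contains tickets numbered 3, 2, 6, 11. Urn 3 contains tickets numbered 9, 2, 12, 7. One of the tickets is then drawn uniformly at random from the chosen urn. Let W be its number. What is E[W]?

E[W | urn 1] = (12+1+9+1+3)/5 = 26/5.
E[W | urn 2] = (3+2+6+11)/4 = 11/2.
E[W | urn 3] = (9+2+12+7)/4 = 15/2.
By the law of total expectation,
E[W] = (1/8)·(26/5) + (5/8)·(11/2) + (1/4)·(15/2) = 477/80.

477/80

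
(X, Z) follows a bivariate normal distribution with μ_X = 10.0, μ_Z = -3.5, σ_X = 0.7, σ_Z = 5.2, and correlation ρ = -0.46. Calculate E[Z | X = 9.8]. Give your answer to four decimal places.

For a bivariate normal, E[Z | X=x] = μ_Z + ρ·(σ_Z/σ_X)·(x − μ_X).
E[Z | X=9.8] = -3.5 + (-0.46)·(5.2/0.7)·(9.8 − (10.0)) = -3.5 + (-3.4171)·(-0.2) = -2.8166.

-2.8166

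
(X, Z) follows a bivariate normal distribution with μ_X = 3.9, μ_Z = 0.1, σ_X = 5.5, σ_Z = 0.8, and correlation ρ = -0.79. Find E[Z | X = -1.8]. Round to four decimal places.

0.7550

E[Z | X=x] = μ_Z + ρ(σ_Z/σ_X)(x − μ_X) for jointly normal variables.
E[Z | X=-1.8] = 0.1 + (-0.79)·(0.8/5.5)·(-1.8 − (3.9)) = 0.1 + (-0.11491)·(-5.7) = 0.7550.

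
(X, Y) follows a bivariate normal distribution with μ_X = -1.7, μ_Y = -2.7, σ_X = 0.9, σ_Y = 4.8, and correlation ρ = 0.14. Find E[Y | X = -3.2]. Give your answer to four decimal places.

E[Y | X=x] = μ_Y + ρ(σ_Y/σ_X)(x − μ_X) for jointly normal variables.
E[Y | X=-3.2] = -2.7 + (0.14)·(4.8/0.9)·(-3.2 − (-1.7)) = -2.7 + (0.74667)·(-1.5) = -3.8200.

-3.8200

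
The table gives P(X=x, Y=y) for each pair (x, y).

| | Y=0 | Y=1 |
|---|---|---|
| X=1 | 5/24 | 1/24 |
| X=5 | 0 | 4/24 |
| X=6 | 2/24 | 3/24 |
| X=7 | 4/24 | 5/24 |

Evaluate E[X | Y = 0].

P(Y = 0) = 11/24.
Σ X·P over the event = 1·(5/24) + 6·(2/24) + 7·(4/24) = 15/8.
E[X | Y = 0] = (15/8) / (11/24) = 45/11.

45/11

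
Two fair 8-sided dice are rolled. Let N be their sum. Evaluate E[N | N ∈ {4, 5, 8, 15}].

59/8

P(N ∈ {4, 5, 8, 15}) = 1/4.
Σ over the event: 4·3/64 + 5·1/16 + 8·7/64 + 15·1/32 = 59/32.
E[N | N ∈ {4, 5, 8, 15}] = (59/32) / (1/4) = 59/8.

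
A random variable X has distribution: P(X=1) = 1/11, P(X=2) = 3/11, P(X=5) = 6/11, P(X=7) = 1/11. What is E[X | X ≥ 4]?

37/7

P(X ≥ 4) = 7/11.
Σ over the event: 5·6/11 + 7·1/11 = 37/11.
E[X | X ≥ 4] = (37/11) / (7/11) = 37/7.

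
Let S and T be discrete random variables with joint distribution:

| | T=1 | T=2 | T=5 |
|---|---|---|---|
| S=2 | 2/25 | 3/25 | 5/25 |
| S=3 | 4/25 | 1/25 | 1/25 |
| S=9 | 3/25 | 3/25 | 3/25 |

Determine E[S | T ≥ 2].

P(T ≥ 2) = 16/25.
Summing S·P(S=x,T=y) over the conditioning event gives 76/25.
E[S | T ≥ 2] = (76/25) / (16/25) = 19/4.

19/4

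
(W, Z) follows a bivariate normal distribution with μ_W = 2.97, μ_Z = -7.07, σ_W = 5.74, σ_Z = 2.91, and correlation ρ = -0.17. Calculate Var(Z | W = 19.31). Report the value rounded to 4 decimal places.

Var(Z | W=x) = (1 − ρ²)·σ_Z².
Var(Z | W=19.31) = (2.91)²·(1 − (-0.17)²) = 8.4681·0.9711 = 8.2234.

8.2234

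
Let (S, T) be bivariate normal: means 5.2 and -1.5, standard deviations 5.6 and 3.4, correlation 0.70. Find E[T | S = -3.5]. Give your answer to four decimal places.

For a bivariate normal, E[T | S=x] = μ_T + ρ·(σ_T/σ_S)·(x − μ_S).
E[T | S=-3.5] = -1.5 + (0.70)·(3.4/5.6)·(-3.5 − (5.2)) = -1.5 + (0.425)·(-8.7) = -5.1975.

-5.1975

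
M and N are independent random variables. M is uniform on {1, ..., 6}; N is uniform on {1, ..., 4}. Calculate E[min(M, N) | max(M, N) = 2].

P(max(M, N) = 2) = 1/8.
Summing min(M,N)·P(x,y) over outcomes with max(M, N) = 2 gives 1/6.
E[min(M, N) | max(M, N) = 2] = (1/6) / (1/8) = 4/3.

4/3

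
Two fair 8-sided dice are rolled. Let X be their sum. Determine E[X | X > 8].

P(X > 8) = 9/16.
Σ over the event: 9·1/8 + 10·7/64 + 11·3/32 + 12·5/64 + 13·1/16 + 14·3/64 + 15·1/32 + 16·1/64 = 51/8.
E[X | X > 8] = (51/8) / (9/16) = 34/3.

34/3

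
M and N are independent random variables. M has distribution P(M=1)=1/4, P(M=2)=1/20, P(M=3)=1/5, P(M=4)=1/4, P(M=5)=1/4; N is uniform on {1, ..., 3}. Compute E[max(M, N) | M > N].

161/39

P(M > N) = 13/20.
Summing max(M,N)·P(x,y) over outcomes with M > N gives 161/60.
E[max(M, N) | M > N] = (161/60) / (13/20) = 161/39.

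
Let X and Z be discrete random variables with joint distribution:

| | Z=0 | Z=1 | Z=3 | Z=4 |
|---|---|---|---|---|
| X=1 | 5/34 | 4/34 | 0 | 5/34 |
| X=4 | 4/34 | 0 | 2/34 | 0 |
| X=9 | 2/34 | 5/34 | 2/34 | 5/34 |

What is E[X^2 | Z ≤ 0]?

P(Z ≤ 0) = 11/34.
Σ X^2·P over the event = 1·(5/34) + 16·(4/34) + 81·(2/34) = 231/34.
E[X^2 | Z ≤ 0] = (231/34) / (11/34) = 21.

21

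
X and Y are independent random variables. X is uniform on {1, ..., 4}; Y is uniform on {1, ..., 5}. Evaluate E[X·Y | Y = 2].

5

Outcomes with Y = 2: (1,2), (2,2), (3,2), (4,2), each with probability 1/20.
E[X·Y | Y = 2] = (2 + 4 + 6 + 8) / 4 = 5.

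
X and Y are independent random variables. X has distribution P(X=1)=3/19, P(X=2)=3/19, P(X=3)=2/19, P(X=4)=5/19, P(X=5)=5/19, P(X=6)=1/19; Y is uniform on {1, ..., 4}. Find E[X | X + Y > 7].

P(X + Y > 7) = 9/38.
Summing X·P(x,y) over outcomes with X + Y > 7 gives 22/19.
E[X | X + Y > 7] = (22/19) / (9/38) = 44/9.

44/9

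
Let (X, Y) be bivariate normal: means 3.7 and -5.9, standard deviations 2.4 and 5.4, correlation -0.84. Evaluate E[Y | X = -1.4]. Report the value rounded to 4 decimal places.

3.7390

For a bivariate normal, E[Y | X=x] = μ_Y + ρ·(σ_Y/σ_X)·(x − μ_X).
E[Y | X=-1.4] = -5.9 + (-0.84)·(5.4/2.4)·(-1.4 − (3.7)) = -5.9 + (-1.89)·(-5.1) = 3.7390.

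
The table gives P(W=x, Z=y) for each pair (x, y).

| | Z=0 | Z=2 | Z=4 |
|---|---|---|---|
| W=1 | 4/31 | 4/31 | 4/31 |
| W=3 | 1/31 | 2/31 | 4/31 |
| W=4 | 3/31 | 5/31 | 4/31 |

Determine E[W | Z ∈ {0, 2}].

49/19

P(Z ∈ {0, 2}) = 19/31.
Σ W·P over the event = 1·(4/31) + 1·(4/31) + 3·(1/31) + 3·(2/31) + 4·(3/31) + 4·(5/31) = 49/31.
E[W | Z ∈ {0, 2}] = (49/31) / (19/31) = 49/19.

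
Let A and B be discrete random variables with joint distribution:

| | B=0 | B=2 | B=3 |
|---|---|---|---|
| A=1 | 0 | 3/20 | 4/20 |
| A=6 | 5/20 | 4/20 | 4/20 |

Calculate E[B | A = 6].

P(A = 6) = 13/20.
Σ B·P over the event = 0·(5/20) + 2·(4/20) + 3·(4/20) = 1.
E[B | A = 6] = (1) / (13/20) = 20/13.

20/13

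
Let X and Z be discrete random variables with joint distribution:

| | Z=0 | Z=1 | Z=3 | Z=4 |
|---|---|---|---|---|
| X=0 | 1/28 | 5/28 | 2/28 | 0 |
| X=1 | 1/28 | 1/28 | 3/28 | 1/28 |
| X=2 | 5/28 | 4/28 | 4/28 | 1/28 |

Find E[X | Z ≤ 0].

11/7

P(Z ≤ 0) = 1/4.
Σ X·P over the event = 0·(1/28) + 1·(1/28) + 2·(5/28) = 11/28.
E[X | Z ≤ 0] = (11/28) / (1/4) = 11/7.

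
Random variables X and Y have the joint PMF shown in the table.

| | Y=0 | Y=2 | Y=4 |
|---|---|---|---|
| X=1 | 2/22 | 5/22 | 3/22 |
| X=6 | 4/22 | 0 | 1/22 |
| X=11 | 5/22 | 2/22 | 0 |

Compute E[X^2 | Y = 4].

39/4

P(Y = 4) = 2/11.
Σ X^2·P over the event = 1·(3/22) + 36·(1/22) = 39/22.
E[X^2 | Y = 4] = (39/22) / (2/11) = 39/4.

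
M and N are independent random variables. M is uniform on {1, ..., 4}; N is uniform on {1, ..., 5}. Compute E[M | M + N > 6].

10/3

Outcomes with M + N > 6: (2,5), (3,4), (3,5), (4,3), (4,4), (4,5), each with probability 1/20.
E[M | M + N > 6] = (2 + 3 + 3 + 4 + 4 + 4) / 6 = 10/3.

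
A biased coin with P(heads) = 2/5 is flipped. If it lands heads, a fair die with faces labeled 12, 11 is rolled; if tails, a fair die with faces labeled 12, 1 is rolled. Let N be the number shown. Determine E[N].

17/2

E[N | heads] = (12+11)/2 = 23/2.
E[N | tails] = (12+1)/2 = 13/2.
By the law of total expectation,
E[N] = (2/5)·(23/2) + (3/5)·(13/2) = 17/2.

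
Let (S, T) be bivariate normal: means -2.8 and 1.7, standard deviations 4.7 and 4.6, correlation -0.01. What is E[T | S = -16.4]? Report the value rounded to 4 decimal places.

E[T | S=x] = μ_T + ρ(σ_T/σ_S)(x − μ_S) for jointly normal variables.
E[T | S=-16.4] = 1.7 + (-0.01)·(4.6/4.7)·(-16.4 − (-2.8)) = 1.7 + (-0.0097872)·(-13.6) = 1.8331.

1.8331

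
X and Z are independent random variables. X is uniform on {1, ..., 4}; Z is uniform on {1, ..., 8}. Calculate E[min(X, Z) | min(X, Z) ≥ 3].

P(min(X, Z) ≥ 3) = 3/8.
Summing min(X,Z)·P(x,y) over outcomes with min(X, Z) ≥ 3 gives 41/32.
E[min(X, Z) | min(X, Z) ≥ 3] = (41/32) / (3/8) = 41/12.

41/12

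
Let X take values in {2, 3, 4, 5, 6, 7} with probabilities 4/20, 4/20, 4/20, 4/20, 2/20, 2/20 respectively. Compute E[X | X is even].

18/5

P(X is even) = 1/2.
Σ over the event: 2·1/5 + 4·1/5 + 6·1/10 = 9/5.
E[X | X is even] = (9/5) / (1/2) = 18/5.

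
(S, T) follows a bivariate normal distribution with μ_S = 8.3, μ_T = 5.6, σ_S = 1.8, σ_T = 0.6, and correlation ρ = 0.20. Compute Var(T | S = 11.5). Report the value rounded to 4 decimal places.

0.3456

Var(T | S=x) = (1 − ρ²)·σ_T².
Var(T | S=11.5) = (0.6)²·(1 − (0.20)²) = 0.36·0.96 = 0.3456.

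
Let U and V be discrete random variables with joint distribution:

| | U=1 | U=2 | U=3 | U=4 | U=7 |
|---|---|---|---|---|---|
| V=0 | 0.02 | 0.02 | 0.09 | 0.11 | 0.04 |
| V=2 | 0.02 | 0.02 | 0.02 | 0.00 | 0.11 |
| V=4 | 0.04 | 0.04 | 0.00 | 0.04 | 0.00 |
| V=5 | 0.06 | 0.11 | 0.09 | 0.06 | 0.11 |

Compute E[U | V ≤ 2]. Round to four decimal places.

4.3111

P(V ≤ 2) = 0.45.
Summing U·P(U=x,V=y) over the conditioning event gives 1.94.
E[U | V ≤ 2] = (1.94) / (0.45) = 4.3111.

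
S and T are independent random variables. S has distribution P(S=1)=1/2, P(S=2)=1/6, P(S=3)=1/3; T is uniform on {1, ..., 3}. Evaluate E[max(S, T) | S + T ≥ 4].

P(S + T ≥ 4) = 11/18.
Summing max(S,T)·P(x,y) over outcomes with S + T ≥ 4 gives 16/9.
E[max(S, T) | S + T ≥ 4] = (16/9) / (11/18) = 32/11.

32/11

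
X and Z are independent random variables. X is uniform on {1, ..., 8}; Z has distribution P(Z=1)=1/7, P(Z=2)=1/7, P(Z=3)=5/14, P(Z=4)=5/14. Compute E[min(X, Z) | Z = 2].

15/8

P(Z = 2) = 1/7.
Summing min(X,Z)·P(x,y) over outcomes with Z = 2 gives 15/56.
E[min(X, Z) | Z = 2] = (15/56) / (1/7) = 15/8.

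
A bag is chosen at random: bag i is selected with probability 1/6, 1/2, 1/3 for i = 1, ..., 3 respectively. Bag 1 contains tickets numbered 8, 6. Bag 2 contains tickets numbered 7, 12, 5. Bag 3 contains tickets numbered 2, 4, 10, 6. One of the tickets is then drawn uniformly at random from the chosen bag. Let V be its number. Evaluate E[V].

7

E[V | bag 1] = (8+6)/2 = 7.
E[V | bag 2] = (7+12+5)/3 = 8.
E[V | bag 3] = (2+4+10+6)/4 = 11/2.
By the law of total expectation,
E[V] = (1/6)·(7) + (1/2)·(8) + (1/3)·(11/2) = 7.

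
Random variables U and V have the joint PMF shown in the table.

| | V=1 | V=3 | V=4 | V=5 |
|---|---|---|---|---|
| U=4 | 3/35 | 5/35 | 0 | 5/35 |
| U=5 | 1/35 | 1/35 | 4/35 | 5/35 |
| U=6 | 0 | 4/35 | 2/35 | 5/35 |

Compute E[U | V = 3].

P(V = 3) = 2/7.
Σ U·P over the event = 4·(5/35) + 5·(1/35) + 6·(4/35) = 7/5.
E[U | V = 3] = (7/5) / (2/7) = 49/10.

49/10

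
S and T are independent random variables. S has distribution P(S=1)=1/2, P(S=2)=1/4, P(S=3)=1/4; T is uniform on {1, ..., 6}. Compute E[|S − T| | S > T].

P(S > T) = 1/8.
Summing |S−T|·P(x,y) over outcomes with S > T gives 1/6.
E[|S − T| | S > T] = (1/6) / (1/8) = 4/3.

4/3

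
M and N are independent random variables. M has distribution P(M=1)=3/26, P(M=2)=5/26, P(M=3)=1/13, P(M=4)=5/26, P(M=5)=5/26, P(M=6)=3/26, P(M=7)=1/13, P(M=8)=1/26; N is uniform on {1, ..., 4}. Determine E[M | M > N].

P(M > N) = 17/26.
Summing M·P(x,y) over outcomes with M > N gives 171/52.
E[M | M > N] = (171/52) / (17/26) = 171/34.

171/34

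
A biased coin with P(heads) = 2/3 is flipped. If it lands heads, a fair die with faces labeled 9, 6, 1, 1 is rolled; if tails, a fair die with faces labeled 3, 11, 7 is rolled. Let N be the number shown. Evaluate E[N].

31/6

E[N | heads] = (9+6+1+1)/4 = 17/4.
E[N | tails] = (3+11+7)/3 = 7.
By the law of total expectation,
E[N] = (2/3)·(17/4) + (1/3)·(7) = 31/6.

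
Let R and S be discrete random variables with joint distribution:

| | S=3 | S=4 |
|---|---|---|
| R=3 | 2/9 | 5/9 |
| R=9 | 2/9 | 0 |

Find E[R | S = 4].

P(S = 4) = 5/9.
Σ R·P over the event = 3·(5/9) = 5/3.
E[R | S = 4] = (5/3) / (5/9) = 3.

3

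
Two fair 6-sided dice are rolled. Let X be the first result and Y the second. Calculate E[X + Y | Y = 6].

Outcomes with Y = 6: (1,6), (2,6), (3,6), (4,6), (5,6), (6,6), each with probability 1/36.
E[X + Y | Y = 6] = (7 + 8 + 9 + 10 + 11 + 12) / 6 = 19/2.

19/2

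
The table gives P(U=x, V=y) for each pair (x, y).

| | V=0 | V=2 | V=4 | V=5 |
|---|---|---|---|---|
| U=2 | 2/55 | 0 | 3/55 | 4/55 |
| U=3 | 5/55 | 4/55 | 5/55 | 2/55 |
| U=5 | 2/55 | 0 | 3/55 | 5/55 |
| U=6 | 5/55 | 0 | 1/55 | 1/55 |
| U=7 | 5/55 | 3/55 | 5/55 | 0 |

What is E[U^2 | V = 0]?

528/19

P(V = 0) = 19/55.
Σ U^2·P over the event = 4·(2/55) + 9·(5/55) + 25·(2/55) + 36·(5/55) + 49·(5/55) = 48/5.
E[U^2 | V = 0] = (48/5) / (19/55) = 528/19.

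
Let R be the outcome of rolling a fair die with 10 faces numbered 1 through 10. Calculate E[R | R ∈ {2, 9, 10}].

7

P(R ∈ {2, 9, 10}) = 3/10.
Σ over the event: 2·1/10 + 9·1/10 + 10·1/10 = 21/10.
E[R | R ∈ {2, 9, 10}] = (21/10) / (3/10) = 7.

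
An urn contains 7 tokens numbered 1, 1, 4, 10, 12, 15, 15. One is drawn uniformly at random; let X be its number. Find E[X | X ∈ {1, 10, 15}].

42/5

P(X ∈ {1, 10, 15}) = 5/7.
Σ over the event: 1·2/7 + 10·1/7 + 15·2/7 = 6.
E[X | X ∈ {1, 10, 15}] = (6) / (5/7) = 42/5.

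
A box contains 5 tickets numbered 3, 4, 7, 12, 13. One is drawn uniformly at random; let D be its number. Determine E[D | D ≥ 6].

32/3

P(D ≥ 6) = 3/5.
Σ over the event: 7·1/5 + 12·1/5 + 13·1/5 = 32/5.
E[D | D ≥ 6] = (32/5) / (3/5) = 32/3.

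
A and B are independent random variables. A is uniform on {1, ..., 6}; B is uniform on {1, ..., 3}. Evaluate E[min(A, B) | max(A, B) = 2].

4/3

Outcomes with max(A, B) = 2: (1,2), (2,1), (2,2), each with probability 1/18.
E[min(A, B) | max(A, B) = 2] = (1 + 1 + 2) / 3 = 4/3.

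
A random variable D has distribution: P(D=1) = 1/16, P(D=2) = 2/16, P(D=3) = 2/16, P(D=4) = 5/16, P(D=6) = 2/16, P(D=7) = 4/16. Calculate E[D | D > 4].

20/3

P(D > 4) = 3/8.
Σ over the event: 6·1/8 + 7·1/4 = 5/2.
E[D | D > 4] = (5/2) / (3/8) = 20/3.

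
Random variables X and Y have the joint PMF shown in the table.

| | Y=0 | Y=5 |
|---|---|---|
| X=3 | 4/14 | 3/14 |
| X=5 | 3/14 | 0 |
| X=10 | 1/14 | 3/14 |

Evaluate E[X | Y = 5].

13/2

P(Y = 5) = 3/7.
Σ X·P over the event = 3·(3/14) + 10·(3/14) = 39/14.
E[X | Y = 5] = (39/14) / (3/7) = 13/2.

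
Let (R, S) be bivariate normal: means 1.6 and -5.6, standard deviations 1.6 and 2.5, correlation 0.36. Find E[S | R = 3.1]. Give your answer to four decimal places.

-4.7563

E[S | R=x] = μ_S + ρ(σ_S/σ_R)(x − μ_R) for jointly normal variables.
E[S | R=3.1] = -5.6 + (0.36)·(2.5/1.6)·(3.1 − (1.6)) = -5.6 + (0.5625)·(1.5) = -4.7563.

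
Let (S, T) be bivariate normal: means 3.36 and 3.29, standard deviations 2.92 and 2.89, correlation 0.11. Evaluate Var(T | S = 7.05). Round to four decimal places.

8.2510

Var(T | S=x) = (1 − ρ²)·σ_T².
Var(T | S=7.05) = (2.89)²·(1 − (0.11)²) = 8.3521·0.9879 = 8.2510.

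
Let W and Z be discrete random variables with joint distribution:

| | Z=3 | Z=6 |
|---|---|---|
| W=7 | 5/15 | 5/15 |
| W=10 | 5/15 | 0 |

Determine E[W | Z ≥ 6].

7

P(Z ≥ 6) = 1/3.
Σ W·P over the event = 7·(5/15) = 7/3.
E[W | Z ≥ 6] = (7/3) / (1/3) = 7.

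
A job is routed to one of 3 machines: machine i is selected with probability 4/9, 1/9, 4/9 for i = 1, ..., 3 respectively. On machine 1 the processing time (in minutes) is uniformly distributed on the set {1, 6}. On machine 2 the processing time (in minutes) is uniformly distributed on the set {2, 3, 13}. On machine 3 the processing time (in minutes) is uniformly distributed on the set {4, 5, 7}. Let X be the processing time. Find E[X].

124/27

E[X | machine 1] = (1+6)/2 = 7/2.
E[X | machine 2] = (2+3+13)/3 = 6.
E[X | machine 3] = (4+5+7)/3 = 16/3.
E[X] = (4/9)·(7/2) + (1/9)·(6) + (4/9)·(16/3) = 124/27.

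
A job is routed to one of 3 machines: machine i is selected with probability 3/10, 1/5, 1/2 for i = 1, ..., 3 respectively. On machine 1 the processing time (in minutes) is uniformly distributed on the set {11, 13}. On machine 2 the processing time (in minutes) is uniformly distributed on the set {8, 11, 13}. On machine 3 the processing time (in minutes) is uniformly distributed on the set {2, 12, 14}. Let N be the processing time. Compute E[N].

E[N | machine 1] = (11+13)/2 = 12.
E[N | machine 2] = (8+11+13)/3 = 32/3.
E[N | machine 3] = (2+12+14)/3 = 28/3.
E[N] = (3/10)·(12) + (1/5)·(32/3) + (1/2)·(28/3) = 52/5.

52/5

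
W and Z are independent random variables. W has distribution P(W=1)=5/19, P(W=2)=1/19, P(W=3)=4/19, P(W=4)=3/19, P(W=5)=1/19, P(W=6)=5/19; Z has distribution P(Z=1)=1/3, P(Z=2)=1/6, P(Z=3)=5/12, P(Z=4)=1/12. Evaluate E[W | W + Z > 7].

282/49

P(W + Z > 7) = 49/228.
Summing W·P(x,y) over outcomes with W + Z > 7 gives 47/38.
E[W | W + Z > 7] = (47/38) / (49/228) = 282/49.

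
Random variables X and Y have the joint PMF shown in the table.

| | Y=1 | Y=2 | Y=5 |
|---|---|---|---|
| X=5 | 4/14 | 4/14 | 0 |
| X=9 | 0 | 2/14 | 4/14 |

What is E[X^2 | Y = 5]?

81

P(Y = 5) = 2/7.
Σ X^2·P over the event = 81·(4/14) = 162/7.
E[X^2 | Y = 5] = (162/7) / (2/7) = 81.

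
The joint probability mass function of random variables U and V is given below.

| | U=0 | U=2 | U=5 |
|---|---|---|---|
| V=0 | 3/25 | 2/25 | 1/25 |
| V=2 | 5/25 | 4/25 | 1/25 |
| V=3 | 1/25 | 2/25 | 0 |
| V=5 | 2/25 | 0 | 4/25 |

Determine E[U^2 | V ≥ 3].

12

P(V ≥ 3) = 9/25.
Σ U^2·P over the event = 0·(1/25) + 0·(2/25) + 4·(2/25) + 25·(4/25) = 108/25.
E[U^2 | V ≥ 3] = (108/25) / (9/25) = 12.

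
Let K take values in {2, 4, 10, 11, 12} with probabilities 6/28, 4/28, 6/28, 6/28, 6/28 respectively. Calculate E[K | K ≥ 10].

P(K ≥ 10) = 9/14.
Σ over the event: 10·3/14 + 11·3/14 + 12·3/14 = 99/14.
E[K | K ≥ 10] = (99/14) / (9/14) = 11.

11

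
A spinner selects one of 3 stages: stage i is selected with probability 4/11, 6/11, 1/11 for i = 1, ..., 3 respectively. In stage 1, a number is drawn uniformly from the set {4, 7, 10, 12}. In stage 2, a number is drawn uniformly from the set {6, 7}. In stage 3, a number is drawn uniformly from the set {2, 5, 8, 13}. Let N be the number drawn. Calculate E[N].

79/11

E[N | stage 1] = (4+7+10+12)/4 = 33/4.
E[N | stage 2] = (6+7)/2 = 13/2.
E[N | stage 3] = (2+5+8+13)/4 = 7.
By the law of total expectation,
E[N] = (4/11)·(33/4) + (6/11)·(13/2) + (1/11)·(7) = 79/11.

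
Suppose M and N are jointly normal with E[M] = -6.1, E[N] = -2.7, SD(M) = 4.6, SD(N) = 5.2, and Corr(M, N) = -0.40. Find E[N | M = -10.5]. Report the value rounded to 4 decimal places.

E[N | M=x] = μ_N + ρ(σ_N/σ_M)(x − μ_M) for jointly normal variables.
E[N | M=-10.5] = -2.7 + (-0.40)·(5.2/4.6)·(-10.5 − (-6.1)) = -2.7 + (-0.452174)·(-4.4) = -0.7104.

-0.7104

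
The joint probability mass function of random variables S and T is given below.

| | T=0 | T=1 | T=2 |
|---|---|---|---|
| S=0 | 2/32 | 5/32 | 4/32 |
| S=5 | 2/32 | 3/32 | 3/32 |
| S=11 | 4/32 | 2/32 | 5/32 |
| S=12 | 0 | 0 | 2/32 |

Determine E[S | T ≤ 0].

P(T ≤ 0) = 1/4.
Σ S·P over the event = 0·(2/32) + 5·(2/32) + 11·(4/32) = 27/16.
E[S | T ≤ 0] = (27/16) / (1/4) = 27/4.

27/4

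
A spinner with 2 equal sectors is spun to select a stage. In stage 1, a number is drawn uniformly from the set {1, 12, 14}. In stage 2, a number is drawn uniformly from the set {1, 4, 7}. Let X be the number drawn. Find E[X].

E[X | stage 1] = (1+12+14)/3 = 9.
E[X | stage 2] = (1+4+7)/3 = 4.
By the law of total expectation,
E[X] = (1/2)·(9) + (1/2)·(4) = 13/2.

13/2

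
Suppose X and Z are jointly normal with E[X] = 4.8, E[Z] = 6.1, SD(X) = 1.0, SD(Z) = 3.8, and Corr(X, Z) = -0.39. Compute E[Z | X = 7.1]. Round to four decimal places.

2.6914

E[Z | X=x] = μ_Z + ρ(σ_Z/σ_X)(x − μ_X) for jointly normal variables.
E[Z | X=7.1] = 6.1 + (-0.39)·(3.8/1.0)·(7.1 − (4.8)) = 6.1 + (-1.482)·(2.3) = 2.6914.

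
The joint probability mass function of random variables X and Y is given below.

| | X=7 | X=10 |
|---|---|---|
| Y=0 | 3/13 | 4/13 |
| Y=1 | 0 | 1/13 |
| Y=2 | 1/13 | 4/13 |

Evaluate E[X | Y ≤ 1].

P(Y ≤ 1) = 8/13.
Σ X·P over the event = 7·(3/13) + 10·(4/13) + 10·(1/13) = 71/13.
E[X | Y ≤ 1] = (71/13) / (8/13) = 71/8.

71/8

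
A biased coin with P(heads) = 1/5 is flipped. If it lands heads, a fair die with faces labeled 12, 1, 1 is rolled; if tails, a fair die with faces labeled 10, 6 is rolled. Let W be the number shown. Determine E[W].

22/3

E[W | heads] = (12+1+1)/3 = 14/3.
E[W | tails] = (10+6)/2 = 8.
E[W] = (1/5)·(14/3) + (4/5)·(8) = 22/3.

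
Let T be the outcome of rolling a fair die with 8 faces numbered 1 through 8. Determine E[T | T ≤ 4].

Given T ≤ 4, T is equally likely to be any of {1, 2, 3, 4}.
E[T | T ≤ 4] = (1 + 2 + 3 + 4) / 4 = 5/2.

5/2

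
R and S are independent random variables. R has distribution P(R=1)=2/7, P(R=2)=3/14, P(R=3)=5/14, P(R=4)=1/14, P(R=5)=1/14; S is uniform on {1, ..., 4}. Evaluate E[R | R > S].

17/5

P(R > S) = 5/14.
Summing R·P(x,y) over outcomes with R > S gives 17/14.
E[R | R > S] = (17/14) / (5/14) = 17/5.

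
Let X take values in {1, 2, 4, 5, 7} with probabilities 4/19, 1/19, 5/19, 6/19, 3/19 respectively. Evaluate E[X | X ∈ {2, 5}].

32/7

P(X ∈ {2, 5}) = 7/19.
Σ over the event: 2·1/19 + 5·6/19 = 32/19.
E[X | X ∈ {2, 5}] = (32/19) / (7/19) = 32/7.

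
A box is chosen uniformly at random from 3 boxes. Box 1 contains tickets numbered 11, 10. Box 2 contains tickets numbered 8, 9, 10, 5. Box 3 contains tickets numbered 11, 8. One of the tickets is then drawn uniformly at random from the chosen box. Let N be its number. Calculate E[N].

28/3

E[N | box 1] = (11+10)/2 = 21/2.
E[N | box 2] = (8+9+10+5)/4 = 8.
E[N | box 3] = (11+8)/2 = 19/2.
E[N] = (1/3)·(21/2) + (1/3)·(8) + (1/3)·(19/2) = 28/3.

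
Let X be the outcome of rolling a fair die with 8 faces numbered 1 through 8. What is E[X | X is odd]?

4

Given X is odd, X is equally likely to be any of {1, 3, 5, 7}.
E[X | X is odd] = (1 + 3 + 5 + 7) / 4 = 4.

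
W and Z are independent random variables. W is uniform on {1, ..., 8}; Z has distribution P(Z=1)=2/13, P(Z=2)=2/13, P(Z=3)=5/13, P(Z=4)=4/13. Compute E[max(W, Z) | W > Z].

P(W > Z) = 67/104.
Summing max(W,Z)·P(x,y) over outcomes with W > Z gives 15/4.
E[max(W, Z) | W > Z] = (15/4) / (67/104) = 390/67.

390/67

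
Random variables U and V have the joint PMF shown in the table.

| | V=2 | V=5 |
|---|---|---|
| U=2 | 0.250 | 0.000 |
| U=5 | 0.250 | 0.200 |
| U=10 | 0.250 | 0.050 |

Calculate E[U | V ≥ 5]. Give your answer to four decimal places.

6.0000

P(V ≥ 5) = 0.250.
Σ U·P over the event = 5·(0.200) + 10·(0.050) = 1.500.
E[U | V ≥ 5] = (1.500) / (0.250) = 6.0000.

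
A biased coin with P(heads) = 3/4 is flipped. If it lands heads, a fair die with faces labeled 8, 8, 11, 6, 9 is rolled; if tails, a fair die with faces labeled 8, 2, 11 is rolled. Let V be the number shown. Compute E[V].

161/20

E[V | heads] = (8+8+11+6+9)/5 = 42/5.
E[V | tails] = (8+2+11)/3 = 7.
E[V] = (3/4)·(42/5) + (1/4)·(7) = 161/20.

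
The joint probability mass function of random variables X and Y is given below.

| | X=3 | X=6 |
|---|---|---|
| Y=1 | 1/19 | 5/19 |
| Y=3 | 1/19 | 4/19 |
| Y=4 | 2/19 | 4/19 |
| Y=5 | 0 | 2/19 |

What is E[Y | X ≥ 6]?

P(X ≥ 6) = 15/19.
Summing Y·P(X=x,Y=y) over the conditioning event gives 43/19.
E[Y | X ≥ 6] = (43/19) / (15/19) = 43/15.

43/15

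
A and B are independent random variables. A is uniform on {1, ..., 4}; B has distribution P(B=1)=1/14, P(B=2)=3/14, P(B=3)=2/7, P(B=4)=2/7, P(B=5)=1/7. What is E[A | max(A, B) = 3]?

P(max(A, B) = 3) = 2/7.
Summing A·P(x,y) over outcomes with max(A, B) = 3 gives 9/14.
E[A | max(A, B) = 3] = (9/14) / (2/7) = 9/4.

9/4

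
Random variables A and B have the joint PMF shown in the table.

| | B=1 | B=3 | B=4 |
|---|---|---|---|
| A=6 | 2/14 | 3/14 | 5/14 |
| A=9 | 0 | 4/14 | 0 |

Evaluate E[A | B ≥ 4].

6

P(B ≥ 4) = 5/14.
Σ A·P over the event = 6·(5/14) = 15/7.
E[A | B ≥ 4] = (15/7) / (5/14) = 6.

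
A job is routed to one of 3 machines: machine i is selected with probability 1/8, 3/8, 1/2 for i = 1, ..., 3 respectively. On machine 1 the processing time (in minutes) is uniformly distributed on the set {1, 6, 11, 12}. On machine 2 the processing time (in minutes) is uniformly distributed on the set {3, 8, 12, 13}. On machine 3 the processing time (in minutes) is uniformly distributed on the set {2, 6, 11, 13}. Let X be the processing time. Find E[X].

E[X | machine 1] = (1+6+11+12)/4 = 15/2.
E[X | machine 2] = (3+8+12+13)/4 = 9.
E[X | machine 3] = (2+6+11+13)/4 = 8.
By the law of total expectation,
E[X] = (1/8)·(15/2) + (3/8)·(9) + (1/2)·(8) = 133/16.

133/16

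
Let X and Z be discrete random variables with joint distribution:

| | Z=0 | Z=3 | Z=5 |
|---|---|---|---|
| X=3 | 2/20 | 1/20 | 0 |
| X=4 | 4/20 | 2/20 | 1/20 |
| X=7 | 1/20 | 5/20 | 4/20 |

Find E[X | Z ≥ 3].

6

P(Z ≥ 3) = 13/20.
Σ X·P over the event = 3·(1/20) + 4·(2/20) + 4·(1/20) + 7·(5/20) + 7·(4/20) = 39/10.
E[X | Z ≥ 3] = (39/10) / (13/20) = 6.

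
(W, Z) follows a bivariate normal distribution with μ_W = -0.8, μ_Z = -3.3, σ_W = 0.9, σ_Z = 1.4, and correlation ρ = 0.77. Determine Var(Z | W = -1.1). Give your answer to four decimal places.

0.7979

The conditional variance in a bivariate normal is σ_Z²(1 − ρ²), independent of x.
Var(Z | W=-1.1) = (1.4)²·(1 − (0.77)²) = 1.96·0.4071 = 0.7979.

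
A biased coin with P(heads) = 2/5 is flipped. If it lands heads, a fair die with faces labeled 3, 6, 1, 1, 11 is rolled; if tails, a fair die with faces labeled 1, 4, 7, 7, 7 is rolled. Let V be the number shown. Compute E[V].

122/25

E[V | heads] = (3+6+1+1+11)/5 = 22/5.
E[V | tails] = (1+4+7+7+7)/5 = 26/5.
By the law of total expectation,
E[V] = (2/5)·(22/5) + (3/5)·(26/5) = 122/25.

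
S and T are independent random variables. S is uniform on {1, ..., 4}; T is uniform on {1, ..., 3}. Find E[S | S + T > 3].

26/9

Outcomes with S + T > 3: (1,3), (2,2), (2,3), (3,1), (3,2), (3,3), (4,1), (4,2), (4,3), each with probability 1/12.
E[S | S + T > 3] = (1 + 2 + 2 + 3 + 3 + 3 + 4 + 4 + 4) / 9 = 26/9.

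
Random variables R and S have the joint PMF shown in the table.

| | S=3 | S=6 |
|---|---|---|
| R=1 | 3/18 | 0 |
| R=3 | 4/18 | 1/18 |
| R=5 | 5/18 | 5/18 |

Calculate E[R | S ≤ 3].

P(S ≤ 3) = 2/3.
Σ R·P over the event = 1·(3/18) + 3·(4/18) + 5·(5/18) = 20/9.
E[R | S ≤ 3] = (20/9) / (2/3) = 10/3.

10/3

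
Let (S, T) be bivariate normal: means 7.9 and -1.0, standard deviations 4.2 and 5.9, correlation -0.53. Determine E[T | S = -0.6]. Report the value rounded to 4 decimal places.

E[T | S=x] = μ_T + ρ(σ_T/σ_S)(x − μ_S) for jointly normal variables.
E[T | S=-0.6] = -1.0 + (-0.53)·(5.9/4.2)·(-0.6 − (7.9)) = -1.0 + (-0.744524)·(-8.5) = 5.3285.

5.3285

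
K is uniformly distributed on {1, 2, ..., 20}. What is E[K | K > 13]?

Given K > 13, K is equally likely to be any of {14, 15, 16, 17, 18, 19, 20}.
E[K | K > 13] = (14 + 15 + 16 + 17 + 18 + 19 + 20) / 7 = 17.

17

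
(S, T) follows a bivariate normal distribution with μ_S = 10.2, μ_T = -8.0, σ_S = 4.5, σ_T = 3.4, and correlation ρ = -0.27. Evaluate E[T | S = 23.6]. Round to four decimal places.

The regression of T on S has slope ρ·σ_T/σ_S and passes through (μ_S, μ_T).
E[T | S=23.6] = -8.0 + (-0.27)·(3.4/4.5)·(23.6 − (10.2)) = -8.0 + (-0.204)·(13.4) = -10.7336.

-10.7336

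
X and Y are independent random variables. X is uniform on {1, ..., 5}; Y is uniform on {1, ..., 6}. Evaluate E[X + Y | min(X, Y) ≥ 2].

15/2

P(min(X, Y) ≥ 2) = 2/3.
Summing (X+Y)·P(x,y) over outcomes with min(X, Y) ≥ 2 gives 5.
E[X + Y | min(X, Y) ≥ 2] = (5) / (2/3) = 15/2.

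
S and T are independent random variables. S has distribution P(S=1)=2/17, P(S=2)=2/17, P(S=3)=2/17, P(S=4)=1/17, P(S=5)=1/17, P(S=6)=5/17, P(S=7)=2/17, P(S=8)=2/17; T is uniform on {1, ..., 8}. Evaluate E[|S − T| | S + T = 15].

P(S + T = 15) = 1/34.
Summing |S−T|·P(x,y) over outcomes with S + T = 15 gives 1/34.
E[|S − T| | S + T = 15] = (1/34) / (1/34) = 1.

1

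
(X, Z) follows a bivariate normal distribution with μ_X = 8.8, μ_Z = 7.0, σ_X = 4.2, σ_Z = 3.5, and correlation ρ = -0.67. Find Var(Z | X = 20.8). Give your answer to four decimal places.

Var(Z | X=x) = (1 − ρ²)·σ_Z².
Var(Z | X=20.8) = (3.5)²·(1 − (-0.67)²) = 12.25·0.5511 = 6.7510.

6.7510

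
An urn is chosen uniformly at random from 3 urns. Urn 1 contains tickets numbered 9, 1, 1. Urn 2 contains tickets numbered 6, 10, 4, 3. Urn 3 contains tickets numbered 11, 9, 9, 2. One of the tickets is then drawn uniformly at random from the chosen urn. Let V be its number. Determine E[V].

E[V | urn 1] = (9+1+1)/3 = 11/3.
E[V | urn 2] = (6+10+4+3)/4 = 23/4.
E[V | urn 3] = (11+9+9+2)/4 = 31/4.
By the law of total expectation,
E[V] = (1/3)·(11/3) + (1/3)·(23/4) + (1/3)·(31/4) = 103/18.

103/18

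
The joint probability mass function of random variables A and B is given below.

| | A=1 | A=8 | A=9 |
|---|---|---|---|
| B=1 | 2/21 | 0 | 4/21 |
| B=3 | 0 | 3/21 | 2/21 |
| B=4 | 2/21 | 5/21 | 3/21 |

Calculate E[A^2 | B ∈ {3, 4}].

919/15

P(B ∈ {3, 4}) = 5/7.
Σ A^2·P over the event = 1·(2/21) + 64·(3/21) + 64·(5/21) + 81·(2/21) + 81·(3/21) = 919/21.
E[A^2 | B ∈ {3, 4}] = (919/21) / (5/7) = 919/15.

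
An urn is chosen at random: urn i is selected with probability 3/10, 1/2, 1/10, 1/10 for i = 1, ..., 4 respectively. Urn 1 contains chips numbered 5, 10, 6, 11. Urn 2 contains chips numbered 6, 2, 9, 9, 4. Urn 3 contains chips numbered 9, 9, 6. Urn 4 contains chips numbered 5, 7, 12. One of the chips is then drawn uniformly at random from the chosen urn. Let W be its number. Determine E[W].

E[W | urn 1] = (5+10+6+11)/4 = 8.
E[W | urn 2] = (6+2+9+9+4)/5 = 6.
E[W | urn 3] = (9+9+6)/3 = 8.
E[W | urn 4] = (5+7+12)/3 = 8.
By the law of total expectation,
E[W] = (3/10)·(8) + (1/2)·(6) + (1/10)·(8) + (1/10)·(8) = 7.

7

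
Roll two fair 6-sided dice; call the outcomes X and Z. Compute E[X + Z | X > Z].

P(X > Z) = 5/12.
Summing (X+Z)·P(x,y) over outcomes with X > Z gives 35/12.
E[X + Z | X > Z] = (35/12) / (5/12) = 7.

7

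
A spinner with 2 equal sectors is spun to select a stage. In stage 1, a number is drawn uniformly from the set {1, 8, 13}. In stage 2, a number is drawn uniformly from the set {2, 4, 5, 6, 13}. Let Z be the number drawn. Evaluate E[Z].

20/3

E[Z | stage 1] = (1+8+13)/3 = 22/3.
E[Z | stage 2] = (2+4+5+6+13)/5 = 6.
E[Z] = (1/2)·(22/3) + (1/2)·(6) = 20/3.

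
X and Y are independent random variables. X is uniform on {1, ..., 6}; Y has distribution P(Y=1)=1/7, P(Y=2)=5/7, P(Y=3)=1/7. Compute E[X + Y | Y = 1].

P(Y = 1) = 1/7.
Summing (X+Y)·P(x,y) over outcomes with Y = 1 gives 9/14.
E[X + Y | Y = 1] = (9/14) / (1/7) = 9/2.

9/2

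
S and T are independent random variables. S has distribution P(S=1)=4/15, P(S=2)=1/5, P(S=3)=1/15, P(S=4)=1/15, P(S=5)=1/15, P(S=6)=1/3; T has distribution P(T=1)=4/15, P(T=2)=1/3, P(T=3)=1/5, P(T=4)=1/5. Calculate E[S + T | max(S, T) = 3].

P(max(S, T) = 3) = 11/75.
Summing (S+T)·P(x,y) over outcomes with max(S, T) = 3 gives 152/225.
E[S + T | max(S, T) = 3] = (152/225) / (11/75) = 152/33.

152/33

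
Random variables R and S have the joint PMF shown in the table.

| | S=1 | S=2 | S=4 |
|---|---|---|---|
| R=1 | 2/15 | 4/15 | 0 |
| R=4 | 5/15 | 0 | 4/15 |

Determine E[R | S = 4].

4

P(S = 4) = 4/15.
Σ R·P over the event = 4·(4/15) = 16/15.
E[R | S = 4] = (16/15) / (4/15) = 4.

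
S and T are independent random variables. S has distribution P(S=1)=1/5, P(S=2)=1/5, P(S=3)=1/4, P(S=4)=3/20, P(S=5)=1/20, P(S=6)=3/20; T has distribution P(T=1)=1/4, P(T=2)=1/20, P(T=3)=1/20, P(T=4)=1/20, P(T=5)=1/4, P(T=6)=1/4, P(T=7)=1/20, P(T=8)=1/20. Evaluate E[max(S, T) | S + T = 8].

P(S + T = 8) = 7/50.
Summing max(S,T)·P(x,y) over outcomes with S + T = 8 gives 77/100.
E[max(S, T) | S + T = 8] = (77/100) / (7/50) = 11/2.

11/2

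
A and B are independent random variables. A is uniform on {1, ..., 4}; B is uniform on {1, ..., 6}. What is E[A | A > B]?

10/3

P(A > B) = 1/4.
Summing A·P(x,y) over outcomes with A > B gives 5/6.
E[A | A > B] = (5/6) / (1/4) = 10/3.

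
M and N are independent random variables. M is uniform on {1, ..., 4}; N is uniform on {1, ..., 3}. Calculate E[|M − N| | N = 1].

3/2

Outcomes with N = 1: (1,1), (2,1), (3,1), (4,1), each with probability 1/12.
E[|M − N| | N = 1] = (0 + 1 + 2 + 3) / 4 = 3/2.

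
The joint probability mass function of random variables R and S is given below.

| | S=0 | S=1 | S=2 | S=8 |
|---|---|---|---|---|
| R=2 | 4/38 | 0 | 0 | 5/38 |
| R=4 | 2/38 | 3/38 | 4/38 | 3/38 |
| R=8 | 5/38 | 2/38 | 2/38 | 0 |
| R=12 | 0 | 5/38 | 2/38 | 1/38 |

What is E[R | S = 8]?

34/9

P(S = 8) = 9/38.
Σ R·P over the event = 2·(5/38) + 4·(3/38) + 12·(1/38) = 17/19.
E[R | S = 8] = (17/19) / (9/38) = 34/9.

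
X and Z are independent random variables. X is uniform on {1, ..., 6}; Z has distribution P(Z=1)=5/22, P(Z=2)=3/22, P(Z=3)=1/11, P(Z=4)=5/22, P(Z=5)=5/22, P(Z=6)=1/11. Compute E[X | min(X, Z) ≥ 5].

P(min(X, Z) ≥ 5) = 7/66.
Summing X·P(x,y) over outcomes with min(X, Z) ≥ 5 gives 7/12.
E[X | min(X, Z) ≥ 5] = (7/12) / (7/66) = 11/2.

11/2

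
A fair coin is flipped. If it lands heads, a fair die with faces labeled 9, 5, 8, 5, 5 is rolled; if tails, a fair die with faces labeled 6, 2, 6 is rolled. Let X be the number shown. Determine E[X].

83/15

E[X | heads] = (9+5+8+5+5)/5 = 32/5.
E[X | tails] = (6+2+6)/3 = 14/3.
By the law of total expectation,
E[X] = (1/2)·(32/5) + (1/2)·(14/3) = 83/15.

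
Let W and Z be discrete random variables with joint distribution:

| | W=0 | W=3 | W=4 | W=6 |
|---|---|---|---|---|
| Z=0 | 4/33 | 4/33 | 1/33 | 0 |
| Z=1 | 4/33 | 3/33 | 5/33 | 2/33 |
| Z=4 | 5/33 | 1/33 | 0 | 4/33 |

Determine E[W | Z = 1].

41/14

P(Z = 1) = 14/33.
Σ W·P over the event = 0·(4/33) + 3·(3/33) + 4·(5/33) + 6·(2/33) = 41/33.
E[W | Z = 1] = (41/33) / (14/33) = 41/14.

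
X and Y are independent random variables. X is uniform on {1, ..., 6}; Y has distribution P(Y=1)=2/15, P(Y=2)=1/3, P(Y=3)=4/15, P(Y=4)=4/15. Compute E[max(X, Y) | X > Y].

117/25

P(X > Y) = 5/9.
Summing max(X,Y)·P(x,y) over outcomes with X > Y gives 13/5.
E[max(X, Y) | X > Y] = (13/5) / (5/9) = 117/25.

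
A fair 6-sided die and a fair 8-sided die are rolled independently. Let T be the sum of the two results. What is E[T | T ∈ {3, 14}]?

P(T ∈ {3, 14}) = 1/16.
Σ over the event: 3·1/24 + 14·1/48 = 5/12.
E[T | T ∈ {3, 14}] = (5/12) / (1/16) = 20/3.

20/3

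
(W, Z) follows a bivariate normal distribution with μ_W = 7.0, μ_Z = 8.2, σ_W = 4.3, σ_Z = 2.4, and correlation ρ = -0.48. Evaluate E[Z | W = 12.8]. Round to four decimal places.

6.6461

For a bivariate normal, E[Z | W=x] = μ_Z + ρ·(σ_Z/σ_W)·(x − μ_W).
E[Z | W=12.8] = 8.2 + (-0.48)·(2.4/4.3)·(12.8 − (7.0)) = 8.2 + (-0.26791)·(5.8) = 6.6461.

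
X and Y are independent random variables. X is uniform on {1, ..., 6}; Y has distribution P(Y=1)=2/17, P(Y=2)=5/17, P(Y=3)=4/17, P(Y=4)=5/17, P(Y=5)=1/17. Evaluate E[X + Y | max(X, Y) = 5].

164/21

P(max(X, Y) = 5) = 7/34.
Summing (X+Y)·P(x,y) over outcomes with max(X, Y) = 5 gives 82/51.
E[X + Y | max(X, Y) = 5] = (82/51) / (7/34) = 164/21.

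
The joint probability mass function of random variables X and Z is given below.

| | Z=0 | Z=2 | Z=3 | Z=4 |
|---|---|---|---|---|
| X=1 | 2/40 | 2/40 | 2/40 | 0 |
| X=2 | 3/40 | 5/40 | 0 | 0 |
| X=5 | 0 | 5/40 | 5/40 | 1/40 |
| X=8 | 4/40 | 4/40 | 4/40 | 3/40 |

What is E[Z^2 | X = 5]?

P(X = 5) = 11/40.
Σ Z^2·P over the event = 4·(5/40) + 9·(5/40) + 16·(1/40) = 81/40.
E[Z^2 | X = 5] = (81/40) / (11/40) = 81/11.

81/11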